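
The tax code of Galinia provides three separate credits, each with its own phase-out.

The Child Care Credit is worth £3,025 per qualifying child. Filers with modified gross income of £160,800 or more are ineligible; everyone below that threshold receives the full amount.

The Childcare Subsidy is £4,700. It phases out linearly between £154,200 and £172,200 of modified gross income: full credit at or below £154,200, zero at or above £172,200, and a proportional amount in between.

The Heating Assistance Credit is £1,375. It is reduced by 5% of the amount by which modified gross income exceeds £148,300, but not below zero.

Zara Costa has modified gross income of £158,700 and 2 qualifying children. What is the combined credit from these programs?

Child Care Credit: base = 2 × £3,025 = £6,050. £158,700 is below the £160,800 cutoff, so the full £6,050 applies.
Childcare Subsidy: £158,700 is £4,500 into a £18,000 phase-out range, leaving 13,500/18,000 of the credit: £4,700 × 13,500/18,000 = £3,525.
Heating Assistance Credit: 5% of the £10,400 excess over £148,300 is £520; credit = £1,375 − £520 = £855.
Total: £6,050 + £3,525 + £855 = £10,430.

£10,430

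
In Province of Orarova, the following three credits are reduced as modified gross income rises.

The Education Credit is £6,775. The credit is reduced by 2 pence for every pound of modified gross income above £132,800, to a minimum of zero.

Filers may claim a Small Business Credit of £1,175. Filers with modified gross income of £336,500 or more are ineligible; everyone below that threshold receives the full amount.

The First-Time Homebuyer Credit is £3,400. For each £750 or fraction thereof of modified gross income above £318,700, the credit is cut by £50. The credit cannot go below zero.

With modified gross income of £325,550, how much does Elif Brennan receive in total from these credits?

£6,995

Education Credit: 2% of the £192,750 excess over £132,800 is £3,855; credit = £6,775 − £3,855 = £2,920.
Small Business Credit: £325,550 is below the £336,500 cutoff, so the full £1,175 applies.
First-Time Homebuyer Credit: income exceeds £318,700 by £6,850, which is 10 full-or-partial £750 increments; reduction = 10 × £50 = £500, leaving £2,900.
Total: £2,920 + £1,175 + £2,900 = £6,995.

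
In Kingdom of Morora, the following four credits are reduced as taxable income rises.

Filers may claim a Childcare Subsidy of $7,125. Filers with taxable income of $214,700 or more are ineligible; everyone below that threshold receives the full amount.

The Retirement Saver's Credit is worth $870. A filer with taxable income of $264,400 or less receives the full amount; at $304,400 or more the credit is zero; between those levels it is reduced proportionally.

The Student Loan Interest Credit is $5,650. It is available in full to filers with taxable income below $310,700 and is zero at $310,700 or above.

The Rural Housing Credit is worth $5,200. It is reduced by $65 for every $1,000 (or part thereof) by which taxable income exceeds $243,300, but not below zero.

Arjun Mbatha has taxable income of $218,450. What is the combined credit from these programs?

$11,720

Childcare Subsidy: $218,450 meets or exceeds the $214,700 cutoff, so the credit is $0.
Retirement Saver's Credit: $218,450 is at or below the $264,400 threshold, so the full $870 applies.
Student Loan Interest Credit: $218,450 is below the $310,700 cutoff, so the full $5,650 applies.
Rural Housing Credit: $218,450 is at or below the $243,300 threshold, so the full $5,200 applies.
Total: $0 + $870 + $5,650 + $5,200 = $11,720.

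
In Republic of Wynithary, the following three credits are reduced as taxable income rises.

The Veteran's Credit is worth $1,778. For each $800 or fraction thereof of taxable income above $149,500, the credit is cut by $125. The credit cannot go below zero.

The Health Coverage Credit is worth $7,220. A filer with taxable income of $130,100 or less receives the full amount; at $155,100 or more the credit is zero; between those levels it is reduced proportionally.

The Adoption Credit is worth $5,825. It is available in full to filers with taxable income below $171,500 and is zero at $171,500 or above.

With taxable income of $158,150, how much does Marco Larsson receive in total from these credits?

Veteran's Credit: income exceeds $149,500 by $8,650, which is 11 full-or-partial $800 increments; reduction = 11 × $125 = $1,375, leaving $403.
Health Coverage Credit: $158,150 is at or above $155,100, so the credit is $0.
Adoption Credit: $158,150 is below the $171,500 cutoff, so the full $5,825 applies.
Total: $403 + $0 + $5,825 = $6,228.

$6,228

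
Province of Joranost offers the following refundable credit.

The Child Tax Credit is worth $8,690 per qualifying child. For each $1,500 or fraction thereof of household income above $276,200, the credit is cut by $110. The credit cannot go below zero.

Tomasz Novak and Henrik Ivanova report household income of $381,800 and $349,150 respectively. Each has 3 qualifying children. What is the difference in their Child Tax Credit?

$2,420

Tomasz ($381,800): Child Tax Credit: base = 3 × $8,690 = $26,070. income exceeds $276,200 by $105,600, which is 71 full-or-partial $1,500 increments; reduction = 71 × $110 = $7,810, leaving $18,260.
Henrik ($349,150): Child Tax Credit: base = 3 × $8,690 = $26,070. income exceeds $276,200 by $72,950, which is 49 full-or-partial $1,500 increments; reduction = 49 × $110 = $5,390, leaving $20,680.
Difference: |$18,260 − $20,680| = $2,420.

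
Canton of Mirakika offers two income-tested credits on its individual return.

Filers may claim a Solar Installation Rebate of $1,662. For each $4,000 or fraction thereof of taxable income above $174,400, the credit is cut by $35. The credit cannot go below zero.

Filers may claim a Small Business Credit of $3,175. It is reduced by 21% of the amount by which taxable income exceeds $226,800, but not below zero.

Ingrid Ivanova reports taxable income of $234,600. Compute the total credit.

$2,639

Solar Installation Rebate: income exceeds $174,400 by $60,200, which is 16 full-or-partial $4,000 increments; reduction = 16 × $35 = $560, leaving $1,102.
Small Business Credit: 21% of the $7,800 excess over $226,800 is $1,638; credit = $3,175 − $1,638 = $1,537.
Total: $1,102 + $1,537 = $2,639.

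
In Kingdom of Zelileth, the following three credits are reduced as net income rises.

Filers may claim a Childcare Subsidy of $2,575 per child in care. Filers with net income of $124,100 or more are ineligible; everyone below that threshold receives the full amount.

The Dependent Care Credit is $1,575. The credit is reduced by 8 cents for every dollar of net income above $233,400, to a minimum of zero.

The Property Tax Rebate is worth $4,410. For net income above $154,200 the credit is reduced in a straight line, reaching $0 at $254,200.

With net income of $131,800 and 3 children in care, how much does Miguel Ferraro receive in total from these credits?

Childcare Subsidy: base = 3 × $2,575 = $7,725. $131,800 meets or exceeds the $124,100 cutoff, so the credit is $0.
Dependent Care Credit: $131,800 is at or below the $233,400 threshold, so the full $1,575 applies.
Property Tax Rebate: $131,800 is at or below the $154,200 threshold, so the full $4,410 applies.
Total: $0 + $1,575 + $4,410 = $5,985.

$5,985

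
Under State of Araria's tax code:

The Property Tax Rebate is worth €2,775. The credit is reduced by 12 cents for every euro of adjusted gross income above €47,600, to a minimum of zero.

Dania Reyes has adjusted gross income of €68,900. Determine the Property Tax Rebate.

Property Tax Rebate: 12% of the €21,300 excess over €47,600 is €2,556; credit = €2,775 − €2,556 = €219.

€219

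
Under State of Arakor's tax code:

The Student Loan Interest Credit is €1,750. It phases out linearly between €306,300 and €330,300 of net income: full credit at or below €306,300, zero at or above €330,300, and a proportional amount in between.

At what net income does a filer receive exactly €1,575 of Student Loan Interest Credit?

€308,700

€1,575 is 1,575/1,750 of the full €1,750, so 175/1,750 of the €24,000 range has been used: income = €306,300 + €24,000 × 175/1,750 = €308,700.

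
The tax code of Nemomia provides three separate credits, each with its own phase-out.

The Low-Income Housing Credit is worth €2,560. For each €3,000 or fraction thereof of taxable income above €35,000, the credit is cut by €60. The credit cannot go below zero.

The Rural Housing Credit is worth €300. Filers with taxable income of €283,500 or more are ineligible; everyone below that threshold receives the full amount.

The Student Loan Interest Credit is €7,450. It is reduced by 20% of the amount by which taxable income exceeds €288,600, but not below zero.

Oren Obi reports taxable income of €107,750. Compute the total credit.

€8,810

Low-Income Housing Credit: income exceeds €35,000 by €72,750, which is 25 full-or-partial €3,000 increments; reduction = 25 × €60 = €1,500, leaving €1,060.
Rural Housing Credit: €107,750 is below the €283,500 cutoff, so the full €300 applies.
Student Loan Interest Credit: €107,750 is at or below the €288,600 threshold, so the full €7,450 applies.
Total: €1,060 + €300 + €7,450 = €8,810.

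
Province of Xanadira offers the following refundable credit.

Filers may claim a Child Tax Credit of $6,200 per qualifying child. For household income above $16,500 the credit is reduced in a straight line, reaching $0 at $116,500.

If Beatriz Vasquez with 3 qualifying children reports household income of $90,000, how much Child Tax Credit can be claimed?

Child Tax Credit: base = 3 × $6,200 = $18,600. $90,000 is $73,500 into a $100,000 phase-out range, leaving 26,500/100,000 of the credit: $18,600 × 26,500/100,000 = $4,929.

$4,929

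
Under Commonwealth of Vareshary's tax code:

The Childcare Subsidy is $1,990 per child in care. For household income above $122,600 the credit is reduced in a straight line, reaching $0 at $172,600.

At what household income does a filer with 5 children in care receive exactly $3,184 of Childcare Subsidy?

Full credit = 5 × $1,990 = $9,950.
$3,184 is 3,184/9,950 of the full $9,950, so 6,766/9,950 of the $50,000 range has been used: income = $122,600 + $50,000 × 6,766/9,950 = $156,600.

$156,600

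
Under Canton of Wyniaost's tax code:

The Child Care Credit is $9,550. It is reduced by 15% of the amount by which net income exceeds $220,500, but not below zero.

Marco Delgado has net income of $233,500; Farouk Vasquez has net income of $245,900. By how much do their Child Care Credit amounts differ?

$1,860

Marco ($233,500): Child Care Credit: 15% of the $13,000 excess over $220,500 is $1,950; credit = $9,550 − $1,950 = $7,600.
Farouk ($245,900): Child Care Credit: 15% of the $25,400 excess over $220,500 is $3,810; credit = $9,550 − $3,810 = $5,740.
Difference: |$7,600 − $5,740| = $1,860.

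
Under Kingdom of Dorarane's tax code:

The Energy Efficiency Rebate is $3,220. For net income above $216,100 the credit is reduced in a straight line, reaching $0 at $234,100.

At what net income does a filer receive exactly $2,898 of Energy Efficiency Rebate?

$217,900

$2,898 is 2,898/3,220 of the full $3,220, so 322/3,220 of the $18,000 range has been used: income = $216,100 + $18,000 × 322/3,220 = $217,900.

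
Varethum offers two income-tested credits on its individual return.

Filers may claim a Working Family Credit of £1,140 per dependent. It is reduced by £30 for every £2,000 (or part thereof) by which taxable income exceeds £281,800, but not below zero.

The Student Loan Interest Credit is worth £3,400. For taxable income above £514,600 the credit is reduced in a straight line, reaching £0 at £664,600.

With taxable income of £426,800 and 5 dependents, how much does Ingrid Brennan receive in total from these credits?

Working Family Credit: base = 5 × £1,140 = £5,700. income exceeds £281,800 by £145,000, which is 73 full-or-partial £2,000 increments; reduction = 73 × £30 = £2,190, leaving £3,510.
Student Loan Interest Credit: £426,800 is at or below the £514,600 threshold, so the full £3,400 applies.
Total: £3,510 + £3,400 = £6,910.

£6,910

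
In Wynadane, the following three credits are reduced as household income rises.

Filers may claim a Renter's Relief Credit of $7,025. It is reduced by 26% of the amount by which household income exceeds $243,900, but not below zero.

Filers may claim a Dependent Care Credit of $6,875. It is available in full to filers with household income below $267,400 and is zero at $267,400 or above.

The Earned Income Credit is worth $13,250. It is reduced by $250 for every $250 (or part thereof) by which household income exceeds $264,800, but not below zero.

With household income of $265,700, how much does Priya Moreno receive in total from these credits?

Renter's Relief Credit: 26% of the $21,800 excess over $243,900 is $5,668; credit = $7,025 − $5,668 = $1,357.
Dependent Care Credit: $265,700 is below the $267,400 cutoff, so the full $6,875 applies.
Earned Income Credit: income exceeds $264,800 by $900, which is 4 full-or-partial $250 increments; reduction = 4 × $250 = $1,000, leaving $12,250.
Total: $1,357 + $6,875 + $12,250 = $20,482.

$20,482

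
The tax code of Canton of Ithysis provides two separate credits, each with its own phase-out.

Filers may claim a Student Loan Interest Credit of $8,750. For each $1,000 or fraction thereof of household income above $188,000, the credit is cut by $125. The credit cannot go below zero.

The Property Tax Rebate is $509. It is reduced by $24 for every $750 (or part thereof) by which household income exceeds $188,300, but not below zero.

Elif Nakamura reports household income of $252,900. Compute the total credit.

Student Loan Interest Credit: income exceeds $188,000 by $64,900, which is 65 full-or-partial $1,000 increments; reduction = 65 × $125 = $8,125, leaving $625.
Property Tax Rebate: income exceeds $188,300 by $64,600 → 87 increments × $24 = $2,088 ≥ base, so the credit is $0.
Total: $625 + $0 = $625.

$625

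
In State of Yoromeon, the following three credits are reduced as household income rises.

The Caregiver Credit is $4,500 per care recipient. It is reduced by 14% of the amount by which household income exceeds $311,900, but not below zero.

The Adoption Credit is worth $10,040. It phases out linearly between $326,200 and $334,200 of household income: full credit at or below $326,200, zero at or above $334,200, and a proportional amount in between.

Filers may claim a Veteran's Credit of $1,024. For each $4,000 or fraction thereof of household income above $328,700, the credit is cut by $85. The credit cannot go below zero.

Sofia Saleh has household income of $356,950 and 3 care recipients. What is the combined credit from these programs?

$7,537

Caregiver Credit: base = 3 × $4,500 = $13,500. 14% of the $45,050 excess over $311,900 is $6,307; credit = $13,500 − $6,307 = $7,193.
Adoption Credit: $356,950 is at or above $334,200, so the credit is $0.
Veteran's Credit: income exceeds $328,700 by $28,250, which is 8 full-or-partial $4,000 increments; reduction = 8 × $85 = $680, leaving $344.
Total: $7,193 + $0 + $344 = $7,537.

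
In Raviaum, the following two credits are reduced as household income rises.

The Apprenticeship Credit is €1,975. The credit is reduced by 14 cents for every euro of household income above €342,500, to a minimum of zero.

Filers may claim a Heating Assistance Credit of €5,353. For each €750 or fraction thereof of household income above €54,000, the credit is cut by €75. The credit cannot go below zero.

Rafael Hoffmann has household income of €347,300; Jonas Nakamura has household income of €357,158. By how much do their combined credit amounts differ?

Rafael (€347,300): Apprenticeship Credit: 14% of the €4,800 excess over €342,500 is €672; credit = €1,975 − €672 = €1,303. Heating Assistance Credit: income exceeds €54,000 by €293,300 → 392 increments × €75 = €29,400 ≥ base, so the credit is €0. total €1,303 + €0 = €1,303
Jonas (€357,158): Apprenticeship Credit: 14% of the €14,658 excess over €342,500 is €2,052.12 ≥ base, so the credit is €0. Heating Assistance Credit: income exceeds €54,000 by €303,158 → 405 increments × €75 = €30,375 ≥ base, so the credit is €0. total €0 + €0 = €0
Difference: |€1,303 − €0| = €1,303.

€1,303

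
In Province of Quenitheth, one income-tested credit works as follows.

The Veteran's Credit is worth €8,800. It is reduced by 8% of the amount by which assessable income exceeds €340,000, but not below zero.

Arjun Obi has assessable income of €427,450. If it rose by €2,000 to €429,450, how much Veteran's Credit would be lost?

€160

At €427,450 — 8% of the €87,450 excess over €340,000 is €6,996; credit = €8,800 − €6,996 = €1,804.
At €429,450 — 8% of the €89,450 excess over €340,000 is €7,156; credit = €8,800 − €7,156 = €1,644.
Lost: €1,804 − €1,644 = €160.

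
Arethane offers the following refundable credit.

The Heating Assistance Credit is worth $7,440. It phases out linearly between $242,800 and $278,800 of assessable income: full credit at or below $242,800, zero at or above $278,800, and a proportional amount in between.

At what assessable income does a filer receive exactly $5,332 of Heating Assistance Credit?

$253,000

$5,332 is 5,332/7,440 of the full $7,440, so 2,108/7,440 of the $36,000 range has been used: income = $242,800 + $36,000 × 2,108/7,440 = $253,000.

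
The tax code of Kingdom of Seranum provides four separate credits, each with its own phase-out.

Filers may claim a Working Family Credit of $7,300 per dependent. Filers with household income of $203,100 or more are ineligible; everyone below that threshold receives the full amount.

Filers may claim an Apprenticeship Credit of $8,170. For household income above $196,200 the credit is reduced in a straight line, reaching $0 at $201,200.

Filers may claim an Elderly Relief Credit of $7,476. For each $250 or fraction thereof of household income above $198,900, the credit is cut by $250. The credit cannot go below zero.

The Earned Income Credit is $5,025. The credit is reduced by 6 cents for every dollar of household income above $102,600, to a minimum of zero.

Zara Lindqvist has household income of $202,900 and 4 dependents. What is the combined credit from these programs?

$32,676

Working Family Credit: base = 4 × $7,300 = $29,200. $202,900 is below the $203,100 cutoff, so the full $29,200 applies.
Apprenticeship Credit: $202,900 is at or above $201,200, so the credit is $0.
Elderly Relief Credit: income exceeds $198,900 by $4,000, which is 16 full-or-partial $250 increments; reduction = 16 × $250 = $4,000, leaving $3,476.
Earned Income Credit: 6% of the $100,300 excess over $102,600 is $6,018 ≥ base, so the credit is $0.
Total: $29,200 + $0 + $3,476 + $0 = $32,676.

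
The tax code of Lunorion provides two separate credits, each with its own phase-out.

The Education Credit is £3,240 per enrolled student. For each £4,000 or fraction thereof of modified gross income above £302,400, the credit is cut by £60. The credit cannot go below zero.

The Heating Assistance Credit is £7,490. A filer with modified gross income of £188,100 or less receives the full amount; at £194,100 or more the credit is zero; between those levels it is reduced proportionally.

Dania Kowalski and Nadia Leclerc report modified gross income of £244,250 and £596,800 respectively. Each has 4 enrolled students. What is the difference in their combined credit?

Dania (£244,250): Education Credit: base = 4 × £3,240 = £12,960. £244,250 is at or below the £302,400 threshold, so the full £12,960 applies. Heating Assistance Credit: £244,250 is at or above £194,100, so the credit is £0. total £12,960 + £0 = £12,960
Nadia (£596,800): Education Credit: base = 4 × £3,240 = £12,960. income exceeds £302,400 by £294,400, which is 74 full-or-partial £4,000 increments; reduction = 74 × £60 = £4,440, leaving £8,520. Heating Assistance Credit: £596,800 is at or above £194,100, so the credit is £0. total £8,520 + £0 = £8,520
Difference: |£12,960 − £8,520| = £4,440.

£4,440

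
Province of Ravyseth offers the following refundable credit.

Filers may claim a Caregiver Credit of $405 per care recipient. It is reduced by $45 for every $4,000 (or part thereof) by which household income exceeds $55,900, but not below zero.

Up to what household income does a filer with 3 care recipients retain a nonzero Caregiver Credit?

Full credit = 3 × $405 = $1,215.
After 26 increments the reduction is 26 × $45 = $1,170, leaving $45; one more increment wipes it out. Increment 26 ends at excess 26 × $4,000 = $104,000, so the highest qualifying income is $55,900 + $104,000 = $159,900.

$159,900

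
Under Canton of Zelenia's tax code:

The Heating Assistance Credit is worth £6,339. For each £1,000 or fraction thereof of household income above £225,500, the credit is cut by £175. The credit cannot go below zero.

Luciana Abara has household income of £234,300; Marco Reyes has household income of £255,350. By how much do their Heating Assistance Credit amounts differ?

Luciana (£234,300): Heating Assistance Credit: income exceeds £225,500 by £8,800, which is 9 full-or-partial £1,000 increments; reduction = 9 × £175 = £1,575, leaving £4,764.
Marco (£255,350): Heating Assistance Credit: income exceeds £225,500 by £29,850, which is 30 full-or-partial £1,000 increments; reduction = 30 × £175 = £5,250, leaving £1,089.
Difference: |£4,764 − £1,089| = £3,675.

£3,675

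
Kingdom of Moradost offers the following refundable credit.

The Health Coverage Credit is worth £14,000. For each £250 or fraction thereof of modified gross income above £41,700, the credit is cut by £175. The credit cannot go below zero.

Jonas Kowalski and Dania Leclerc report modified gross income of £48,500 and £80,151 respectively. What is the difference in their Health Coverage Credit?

Jonas (£48,500): Health Coverage Credit: income exceeds £41,700 by £6,800, which is 28 full-or-partial £250 increments; reduction = 28 × £175 = £4,900, leaving £9,100.
Dania (£80,151): Health Coverage Credit: income exceeds £41,700 by £38,451 → 154 increments × £175 = £26,950 ≥ base, so the credit is £0.
Difference: |£9,100 − £0| = £9,100.

£9,100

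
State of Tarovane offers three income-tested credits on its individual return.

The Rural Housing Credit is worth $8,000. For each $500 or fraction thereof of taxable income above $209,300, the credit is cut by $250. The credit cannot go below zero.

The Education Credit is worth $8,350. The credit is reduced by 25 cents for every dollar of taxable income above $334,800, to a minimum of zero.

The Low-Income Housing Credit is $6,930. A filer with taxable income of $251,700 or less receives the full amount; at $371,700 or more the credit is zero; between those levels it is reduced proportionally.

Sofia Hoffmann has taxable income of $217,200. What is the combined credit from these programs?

Rural Housing Credit: income exceeds $209,300 by $7,900, which is 16 full-or-partial $500 increments; reduction = 16 × $250 = $4,000, leaving $4,000.
Education Credit: $217,200 is at or below the $334,800 threshold, so the full $8,350 applies.
Low-Income Housing Credit: $217,200 is at or below the $251,700 threshold, so the full $6,930 applies.
Total: $4,000 + $8,350 + $6,930 = $19,280.

$19,280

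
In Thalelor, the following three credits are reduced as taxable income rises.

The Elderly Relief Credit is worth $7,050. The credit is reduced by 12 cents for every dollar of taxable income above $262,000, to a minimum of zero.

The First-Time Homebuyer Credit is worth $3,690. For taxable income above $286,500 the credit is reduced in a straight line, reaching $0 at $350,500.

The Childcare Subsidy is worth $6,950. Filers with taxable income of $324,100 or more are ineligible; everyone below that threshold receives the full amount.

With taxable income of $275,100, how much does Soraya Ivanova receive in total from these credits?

$16,118

Elderly Relief Credit: 12% of the $13,100 excess over $262,000 is $1,572; credit = $7,050 − $1,572 = $5,478.
First-Time Homebuyer Credit: $275,100 is at or below the $286,500 threshold, so the full $3,690 applies.
Childcare Subsidy: $275,100 is below the $324,100 cutoff, so the full $6,950 applies.
Total: $5,478 + $3,690 + $6,950 = $16,118.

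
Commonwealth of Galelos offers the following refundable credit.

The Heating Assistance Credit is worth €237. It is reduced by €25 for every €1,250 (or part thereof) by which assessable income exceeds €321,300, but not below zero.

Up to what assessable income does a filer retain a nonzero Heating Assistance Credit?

After 9 increments the reduction is 9 × €25 = €225, leaving €12; one more increment wipes it out. Increment 9 ends at excess 9 × €1,250 = €11,250, so the highest qualifying income is €321,300 + €11,250 = €332,550.

€332,550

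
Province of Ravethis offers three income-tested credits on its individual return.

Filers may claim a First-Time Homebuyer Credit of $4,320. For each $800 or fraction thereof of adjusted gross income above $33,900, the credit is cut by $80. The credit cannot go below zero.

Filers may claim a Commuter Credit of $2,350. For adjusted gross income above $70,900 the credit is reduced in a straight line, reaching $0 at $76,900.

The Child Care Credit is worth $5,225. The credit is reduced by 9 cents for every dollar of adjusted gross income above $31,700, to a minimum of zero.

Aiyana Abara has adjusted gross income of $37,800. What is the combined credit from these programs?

First-Time Homebuyer Credit: income exceeds $33,900 by $3,900, which is 5 full-or-partial $800 increments; reduction = 5 × $80 = $400, leaving $3,920.
Commuter Credit: $37,800 is at or below the $70,900 threshold, so the full $2,350 applies.
Child Care Credit: 9% of the $6,100 excess over $31,700 is $549; credit = $5,225 − $549 = $4,676.
Total: $3,920 + $2,350 + $4,676 = $10,946.

$10,946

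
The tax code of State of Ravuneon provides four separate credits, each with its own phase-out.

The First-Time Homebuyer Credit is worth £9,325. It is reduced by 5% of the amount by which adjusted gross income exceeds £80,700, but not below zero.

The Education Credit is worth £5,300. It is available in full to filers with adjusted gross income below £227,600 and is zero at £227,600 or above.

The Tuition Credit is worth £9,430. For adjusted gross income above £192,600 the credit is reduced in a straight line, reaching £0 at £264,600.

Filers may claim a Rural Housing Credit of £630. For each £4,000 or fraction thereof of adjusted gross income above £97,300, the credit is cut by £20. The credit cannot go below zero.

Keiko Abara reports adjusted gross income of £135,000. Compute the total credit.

£21,770

First-Time Homebuyer Credit: 5% of the £54,300 excess over £80,700 is £2,715; credit = £9,325 − £2,715 = £6,610.
Education Credit: £135,000 is below the £227,600 cutoff, so the full £5,300 applies.
Tuition Credit: £135,000 is at or below the £192,600 threshold, so the full £9,430 applies.
Rural Housing Credit: income exceeds £97,300 by £37,700, which is 10 full-or-partial £4,000 increments; reduction = 10 × £20 = £200, leaving £430.
Total: £6,610 + £5,300 + £9,430 + £430 = £21,770.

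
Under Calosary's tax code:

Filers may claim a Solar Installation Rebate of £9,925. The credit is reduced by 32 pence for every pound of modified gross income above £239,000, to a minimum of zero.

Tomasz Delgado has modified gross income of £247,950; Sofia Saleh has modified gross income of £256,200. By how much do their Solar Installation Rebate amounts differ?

Tomasz (£247,950): Solar Installation Rebate: 32% of the £8,950 excess over £239,000 is £2,864; credit = £9,925 − £2,864 = £7,061.
Sofia (£256,200): Solar Installation Rebate: 32% of the £17,200 excess over £239,000 is £5,504; credit = £9,925 − £5,504 = £4,421.
Difference: |£7,061 − £4,421| = £2,640.

£2,640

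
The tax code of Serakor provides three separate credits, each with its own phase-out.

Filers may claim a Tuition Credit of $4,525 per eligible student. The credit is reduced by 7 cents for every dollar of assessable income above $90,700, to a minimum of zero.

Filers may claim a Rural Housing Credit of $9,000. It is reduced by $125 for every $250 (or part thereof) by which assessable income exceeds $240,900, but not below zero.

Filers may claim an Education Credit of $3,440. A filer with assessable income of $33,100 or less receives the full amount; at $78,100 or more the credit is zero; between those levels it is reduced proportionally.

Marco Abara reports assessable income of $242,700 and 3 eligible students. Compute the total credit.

$10,935

Tuition Credit: base = 3 × $4,525 = $13,575. 7% of the $152,000 excess over $90,700 is $10,640; credit = $13,575 − $10,640 = $2,935.
Rural Housing Credit: income exceeds $240,900 by $1,800, which is 8 full-or-partial $250 increments; reduction = 8 × $125 = $1,000, leaving $8,000.
Education Credit: $242,700 is at or above $78,100, so the credit is $0.
Total: $2,935 + $8,000 + $0 = $10,935.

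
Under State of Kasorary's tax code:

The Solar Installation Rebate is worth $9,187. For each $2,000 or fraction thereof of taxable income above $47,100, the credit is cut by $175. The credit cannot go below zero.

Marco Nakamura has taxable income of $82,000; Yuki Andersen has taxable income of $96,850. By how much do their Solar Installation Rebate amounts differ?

$1,225

Marco ($82,000): Solar Installation Rebate: income exceeds $47,100 by $34,900, which is 18 full-or-partial $2,000 increments; reduction = 18 × $175 = $3,150, leaving $6,037.
Yuki ($96,850): Solar Installation Rebate: income exceeds $47,100 by $49,750, which is 25 full-or-partial $2,000 increments; reduction = 25 × $175 = $4,375, leaving $4,812.
Difference: |$6,037 − $4,812| = $1,225.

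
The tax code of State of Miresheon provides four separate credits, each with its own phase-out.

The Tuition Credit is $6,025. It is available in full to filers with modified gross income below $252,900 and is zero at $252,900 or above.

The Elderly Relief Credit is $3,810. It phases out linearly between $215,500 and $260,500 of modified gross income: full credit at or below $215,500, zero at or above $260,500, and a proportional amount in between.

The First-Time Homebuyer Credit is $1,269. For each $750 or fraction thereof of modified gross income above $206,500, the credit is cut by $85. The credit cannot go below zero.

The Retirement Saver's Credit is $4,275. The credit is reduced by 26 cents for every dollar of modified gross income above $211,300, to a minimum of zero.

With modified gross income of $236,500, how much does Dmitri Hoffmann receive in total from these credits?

Tuition Credit: $236,500 is below the $252,900 cutoff, so the full $6,025 applies.
Elderly Relief Credit: $236,500 is $21,000 into a $45,000 phase-out range, leaving 24,000/45,000 of the credit: $3,810 × 24,000/45,000 = $2,032.
First-Time Homebuyer Credit: income exceeds $206,500 by $30,000 → 40 increments × $85 = $3,400 ≥ base, so the credit is $0.
Retirement Saver's Credit: 26% of the $25,200 excess over $211,300 is $6,552 ≥ base, so the credit is $0.
Total: $6,025 + $2,032 + $0 + $0 = $8,057.

$8,057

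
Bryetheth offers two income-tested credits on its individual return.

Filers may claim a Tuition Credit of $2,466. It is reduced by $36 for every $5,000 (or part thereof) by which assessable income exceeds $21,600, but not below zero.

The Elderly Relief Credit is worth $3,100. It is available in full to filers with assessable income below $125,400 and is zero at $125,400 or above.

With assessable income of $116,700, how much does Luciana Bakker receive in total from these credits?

$4,846

Tuition Credit: income exceeds $21,600 by $95,100, which is 20 full-or-partial $5,000 increments; reduction = 20 × $36 = $720, leaving $1,746.
Elderly Relief Credit: $116,700 is below the $125,400 cutoff, so the full $3,100 applies.
Total: $1,746 + $3,100 = $4,846.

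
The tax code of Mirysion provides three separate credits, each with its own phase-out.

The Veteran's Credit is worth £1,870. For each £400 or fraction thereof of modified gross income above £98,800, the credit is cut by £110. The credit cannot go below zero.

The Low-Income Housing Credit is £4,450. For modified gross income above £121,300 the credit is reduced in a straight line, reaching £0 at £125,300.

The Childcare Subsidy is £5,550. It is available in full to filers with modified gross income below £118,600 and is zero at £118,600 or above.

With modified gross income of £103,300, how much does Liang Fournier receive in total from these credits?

Veteran's Credit: income exceeds £98,800 by £4,500, which is 12 full-or-partial £400 increments; reduction = 12 × £110 = £1,320, leaving £550.
Low-Income Housing Credit: £103,300 is at or below the £121,300 threshold, so the full £4,450 applies.
Childcare Subsidy: £103,300 is below the £118,600 cutoff, so the full £5,550 applies.
Total: £550 + £4,450 + £5,550 = £10,550.

£10,550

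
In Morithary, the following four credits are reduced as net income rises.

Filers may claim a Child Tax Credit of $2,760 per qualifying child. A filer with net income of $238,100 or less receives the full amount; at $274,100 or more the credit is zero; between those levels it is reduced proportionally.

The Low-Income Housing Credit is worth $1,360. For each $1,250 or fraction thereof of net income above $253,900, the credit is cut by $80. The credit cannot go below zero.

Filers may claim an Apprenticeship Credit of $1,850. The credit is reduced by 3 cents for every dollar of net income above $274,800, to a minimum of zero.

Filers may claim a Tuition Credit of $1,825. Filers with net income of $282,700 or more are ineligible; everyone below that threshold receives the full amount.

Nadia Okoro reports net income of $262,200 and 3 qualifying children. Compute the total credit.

$7,212

Child Tax Credit: base = 3 × $2,760 = $8,280. $262,200 is $24,100 into a $36,000 phase-out range, leaving 11,900/36,000 of the credit: $8,280 × 11,900/36,000 = $2,737.
Low-Income Housing Credit: income exceeds $253,900 by $8,300, which is 7 full-or-partial $1,250 increments; reduction = 7 × $80 = $560, leaving $800.
Apprenticeship Credit: $262,200 is at or below the $274,800 threshold, so the full $1,850 applies.
Tuition Credit: $262,200 is below the $282,700 cutoff, so the full $1,825 applies.
Total: $2,737 + $800 + $1,850 + $1,825 = $7,212.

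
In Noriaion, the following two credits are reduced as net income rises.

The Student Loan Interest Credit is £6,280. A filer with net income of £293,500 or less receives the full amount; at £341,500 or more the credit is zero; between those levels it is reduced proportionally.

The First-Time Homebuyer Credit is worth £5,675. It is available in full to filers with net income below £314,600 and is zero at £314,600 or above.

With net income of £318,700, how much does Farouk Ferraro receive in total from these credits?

£2,983

Student Loan Interest Credit: £318,700 is £25,200 into a £48,000 phase-out range, leaving 22,800/48,000 of the credit: £6,280 × 22,800/48,000 = £2,983.
First-Time Homebuyer Credit: £318,700 meets or exceeds the £314,600 cutoff, so the credit is £0.
Total: £2,983 + £0 = £2,983.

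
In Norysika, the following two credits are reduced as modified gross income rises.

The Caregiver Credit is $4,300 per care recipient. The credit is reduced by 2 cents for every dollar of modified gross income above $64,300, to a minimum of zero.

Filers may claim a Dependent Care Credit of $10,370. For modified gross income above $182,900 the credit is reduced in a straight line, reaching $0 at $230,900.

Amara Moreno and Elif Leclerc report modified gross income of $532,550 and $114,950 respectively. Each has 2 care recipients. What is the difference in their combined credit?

$17,957

Amara ($532,550): Caregiver Credit: base = 2 × $4,300 = $8,600. 2% of the $468,250 excess over $64,300 is $9,365 ≥ base, so the credit is $0. Dependent Care Credit: $532,550 is at or above $230,900, so the credit is $0. total $0 + $0 = $0
Elif ($114,950): Caregiver Credit: base = 2 × $4,300 = $8,600. 2% of the $50,650 excess over $64,300 is $1,013; credit = $8,600 − $1,013 = $7,587. Dependent Care Credit: $114,950 is at or below the $182,900 threshold, so the full $10,370 applies. total $7,587 + $10,370 = $17,957
Difference: |$0 − $17,957| = $17,957.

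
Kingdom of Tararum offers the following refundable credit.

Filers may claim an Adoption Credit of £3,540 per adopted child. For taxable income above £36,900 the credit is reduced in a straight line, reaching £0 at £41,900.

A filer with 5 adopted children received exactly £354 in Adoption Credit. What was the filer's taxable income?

£41,800

Full credit = 5 × £3,540 = £17,700.
£354 is 354/17,700 of the full £17,700, so 17,346/17,700 of the £5,000 range has been used: income = £36,900 + £5,000 × 17,346/17,700 = £41,800.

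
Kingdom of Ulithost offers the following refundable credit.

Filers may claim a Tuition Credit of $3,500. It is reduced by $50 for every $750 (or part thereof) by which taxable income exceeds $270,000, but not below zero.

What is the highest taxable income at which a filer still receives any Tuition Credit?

After 69 increments the reduction is 69 × $50 = $3,450, leaving $50; one more increment wipes it out. Increment 69 ends at excess 69 × $750 = $51,750, so the highest qualifying income is $270,000 + $51,750 = $321,750.

$321,750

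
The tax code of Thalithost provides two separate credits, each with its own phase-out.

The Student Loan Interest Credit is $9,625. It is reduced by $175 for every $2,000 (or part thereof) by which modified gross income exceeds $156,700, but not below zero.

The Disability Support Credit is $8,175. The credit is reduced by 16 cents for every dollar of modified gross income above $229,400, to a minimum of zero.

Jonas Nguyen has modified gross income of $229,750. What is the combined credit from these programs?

Student Loan Interest Credit: income exceeds $156,700 by $73,050, which is 37 full-or-partial $2,000 increments; reduction = 37 × $175 = $6,475, leaving $3,150.
Disability Support Credit: 16% of the $350 excess over $229,400 is $56; credit = $8,175 − $56 = $8,119.
Total: $3,150 + $8,119 = $11,269.

$11,269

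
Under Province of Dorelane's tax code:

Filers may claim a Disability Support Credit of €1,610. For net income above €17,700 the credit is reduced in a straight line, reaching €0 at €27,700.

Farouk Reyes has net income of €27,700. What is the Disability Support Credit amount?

€0

Disability Support Credit: €27,700 is at or above €27,700, so the credit is €0.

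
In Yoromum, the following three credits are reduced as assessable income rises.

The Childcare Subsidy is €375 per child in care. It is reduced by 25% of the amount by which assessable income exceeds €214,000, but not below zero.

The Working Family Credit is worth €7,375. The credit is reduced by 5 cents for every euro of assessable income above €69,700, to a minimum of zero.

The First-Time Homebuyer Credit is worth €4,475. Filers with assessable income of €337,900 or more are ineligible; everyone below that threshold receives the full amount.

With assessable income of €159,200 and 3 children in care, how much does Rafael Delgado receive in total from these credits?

€8,500

Childcare Subsidy: base = 3 × €375 = €1,125. €159,200 is at or below the €214,000 threshold, so the full €1,125 applies.
Working Family Credit: 5% of the €89,500 excess over €69,700 is €4,475; credit = €7,375 − €4,475 = €2,900.
First-Time Homebuyer Credit: €159,200 is below the €337,900 cutoff, so the full €4,475 applies.
Total: €1,125 + €2,900 + €4,475 = €8,500.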